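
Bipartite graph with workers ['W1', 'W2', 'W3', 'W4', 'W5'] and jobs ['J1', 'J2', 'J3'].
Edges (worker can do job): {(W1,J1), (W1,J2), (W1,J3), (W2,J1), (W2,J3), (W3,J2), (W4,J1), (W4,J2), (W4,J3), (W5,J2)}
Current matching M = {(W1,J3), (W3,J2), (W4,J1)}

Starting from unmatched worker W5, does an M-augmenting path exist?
No augmenting path from W5

Alternating search from W5 reaches jobs: {J2}.
Every reachable job is already matched in M, and following those matched edges back to workers exposes no further unvisited jobs.
No M-augmenting path from W5 exists.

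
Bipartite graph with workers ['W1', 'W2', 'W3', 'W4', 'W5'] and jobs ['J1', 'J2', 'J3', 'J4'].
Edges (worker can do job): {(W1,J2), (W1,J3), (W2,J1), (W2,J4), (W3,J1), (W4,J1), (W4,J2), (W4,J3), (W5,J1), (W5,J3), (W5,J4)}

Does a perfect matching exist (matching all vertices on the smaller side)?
Yes, perfect matching exists (size 4)

Perfect matching: {(W1,J2), (W3,J1), (W4,J3), (W5,J4)}
All 4 vertices on the smaller side are matched.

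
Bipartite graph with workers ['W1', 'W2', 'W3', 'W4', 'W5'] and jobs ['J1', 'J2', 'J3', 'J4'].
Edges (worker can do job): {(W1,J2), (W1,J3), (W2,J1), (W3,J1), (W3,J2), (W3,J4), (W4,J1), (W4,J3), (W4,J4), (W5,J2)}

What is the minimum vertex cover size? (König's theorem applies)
Minimum vertex cover size = 4

By König's theorem: in bipartite graphs,
min vertex cover = max matching = 4

Maximum matching has size 4, so minimum vertex cover also has size 4.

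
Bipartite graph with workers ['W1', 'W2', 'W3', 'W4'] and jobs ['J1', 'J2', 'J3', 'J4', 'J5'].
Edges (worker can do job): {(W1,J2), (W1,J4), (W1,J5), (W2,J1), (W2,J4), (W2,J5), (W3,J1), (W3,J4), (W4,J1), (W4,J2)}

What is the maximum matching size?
Maximum matching size = 4

Maximum matching: {(W1,J5), (W2,J1), (W3,J4), (W4,J2)}
Size: 4

This assigns 4 workers to 4 distinct jobs.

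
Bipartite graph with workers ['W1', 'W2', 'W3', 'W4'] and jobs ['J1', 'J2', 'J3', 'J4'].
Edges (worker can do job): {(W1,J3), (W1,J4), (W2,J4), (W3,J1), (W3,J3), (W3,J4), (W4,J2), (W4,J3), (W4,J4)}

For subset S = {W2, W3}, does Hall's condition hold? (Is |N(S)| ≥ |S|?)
Yes: |N(S)| = 3, |S| = 2

Subset S = {W2, W3}
Neighbors N(S) = {J1, J3, J4}

|N(S)| = 3, |S| = 2
Hall's condition: |N(S)| ≥ |S| is satisfied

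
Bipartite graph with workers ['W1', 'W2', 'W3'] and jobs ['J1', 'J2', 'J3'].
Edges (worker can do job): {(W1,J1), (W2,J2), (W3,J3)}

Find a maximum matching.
Matching: {(W1,J1), (W2,J2), (W3,J3)}

Maximum matching (size 3):
  W1 → J1
  W2 → J2
  W3 → J3

Each worker is assigned to at most one job, and each job to at most one worker.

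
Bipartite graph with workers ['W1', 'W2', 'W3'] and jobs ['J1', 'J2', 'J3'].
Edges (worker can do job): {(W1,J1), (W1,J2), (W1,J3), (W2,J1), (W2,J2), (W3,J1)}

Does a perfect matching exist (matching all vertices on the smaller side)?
Yes, perfect matching exists (size 3)

Perfect matching: {(W1,J3), (W2,J2), (W3,J1)}
All 3 vertices on the smaller side are matched.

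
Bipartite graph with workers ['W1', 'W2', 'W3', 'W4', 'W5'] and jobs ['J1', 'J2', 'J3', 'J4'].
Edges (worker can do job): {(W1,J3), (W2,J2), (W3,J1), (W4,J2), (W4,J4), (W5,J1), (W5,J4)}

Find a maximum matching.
Matching: {(W1,J3), (W3,J1), (W4,J2), (W5,J4)}

Maximum matching (size 4):
  W1 → J3
  W3 → J1
  W4 → J2
  W5 → J4

Each worker is assigned to at most one job, and each job to at most one worker.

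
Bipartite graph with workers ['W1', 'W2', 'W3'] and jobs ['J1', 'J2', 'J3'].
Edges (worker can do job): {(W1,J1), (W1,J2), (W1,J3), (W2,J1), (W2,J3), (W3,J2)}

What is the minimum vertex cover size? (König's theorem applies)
Minimum vertex cover size = 3

By König's theorem: in bipartite graphs,
min vertex cover = max matching = 3

Maximum matching has size 3, so minimum vertex cover also has size 3.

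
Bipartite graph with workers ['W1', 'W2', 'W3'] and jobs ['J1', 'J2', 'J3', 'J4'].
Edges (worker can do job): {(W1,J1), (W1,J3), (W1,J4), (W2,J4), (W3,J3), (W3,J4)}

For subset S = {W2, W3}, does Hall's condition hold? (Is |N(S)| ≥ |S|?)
Yes: |N(S)| = 2, |S| = 2

Subset S = {W2, W3}
Neighbors N(S) = {J3, J4}

|N(S)| = 2, |S| = 2
Hall's condition: |N(S)| ≥ |S| is satisfied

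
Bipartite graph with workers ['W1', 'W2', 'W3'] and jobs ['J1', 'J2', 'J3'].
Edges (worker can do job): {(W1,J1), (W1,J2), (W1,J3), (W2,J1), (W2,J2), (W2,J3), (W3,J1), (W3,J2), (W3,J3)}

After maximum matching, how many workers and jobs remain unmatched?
Unmatched: 0 workers, 0 jobs

Maximum matching size: 3
Workers: 3 total, 3 matched, 0 unmatched
Jobs: 3 total, 3 matched, 0 unmatched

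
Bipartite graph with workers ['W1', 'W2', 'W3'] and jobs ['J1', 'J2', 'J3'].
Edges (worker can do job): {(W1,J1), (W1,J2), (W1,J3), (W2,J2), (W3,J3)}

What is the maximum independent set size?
Maximum independent set = 3

By König's theorem:
- Min vertex cover = Max matching = 3
- Max independent set = Total vertices - Min vertex cover
- Max independent set = 6 - 3 = 3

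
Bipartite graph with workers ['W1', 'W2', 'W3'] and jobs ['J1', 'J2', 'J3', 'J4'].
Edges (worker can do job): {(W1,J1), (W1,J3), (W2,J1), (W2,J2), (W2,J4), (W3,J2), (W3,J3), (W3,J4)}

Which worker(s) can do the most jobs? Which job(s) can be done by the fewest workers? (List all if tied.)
Most versatile: W2, W3 (3 jobs); Least covered: J1, J2, J3, J4 (2 workers)

Worker degrees (jobs they can do): W1:2, W2:3, W3:3
Job degrees (workers who can do it): J1:2, J2:2, J3:2, J4:2

Maximum worker degree is 3, achieved by: W2, W3
Minimum job degree is 2, achieved by: J1, J2, J3, J4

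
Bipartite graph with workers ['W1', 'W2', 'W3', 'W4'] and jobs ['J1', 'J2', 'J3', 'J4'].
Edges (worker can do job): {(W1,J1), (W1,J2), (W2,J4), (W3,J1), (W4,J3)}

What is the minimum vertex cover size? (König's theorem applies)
Minimum vertex cover size = 4

By König's theorem: in bipartite graphs,
min vertex cover = max matching = 4

Maximum matching has size 4, so minimum vertex cover also has size 4.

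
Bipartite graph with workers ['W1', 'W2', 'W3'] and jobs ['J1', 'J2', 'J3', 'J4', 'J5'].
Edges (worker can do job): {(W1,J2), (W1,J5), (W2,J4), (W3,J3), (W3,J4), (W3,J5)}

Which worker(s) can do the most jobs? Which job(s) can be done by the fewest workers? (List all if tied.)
Most versatile: W3 (3 jobs); Least covered: J1 (0 workers)

Worker degrees (jobs they can do): W1:2, W2:1, W3:3
Job degrees (workers who can do it): J1:0, J2:1, J3:1, J4:2, J5:2

Maximum worker degree is 3, achieved by: W3
Minimum job degree is 0, achieved by: J1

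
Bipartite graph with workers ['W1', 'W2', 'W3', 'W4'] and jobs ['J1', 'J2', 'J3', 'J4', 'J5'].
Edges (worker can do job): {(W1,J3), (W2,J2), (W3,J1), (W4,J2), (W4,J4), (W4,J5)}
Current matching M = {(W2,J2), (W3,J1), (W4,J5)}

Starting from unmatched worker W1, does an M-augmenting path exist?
Yes: W1 → J3

An M-augmenting path alternates non-matching / matching edges, starting and ending at unmatched vertices.
Path: W1 → J3
(J3 is unmatched in M, so the path is augmenting.)
Flipping edges along this path would increase |M| from 3 to 4.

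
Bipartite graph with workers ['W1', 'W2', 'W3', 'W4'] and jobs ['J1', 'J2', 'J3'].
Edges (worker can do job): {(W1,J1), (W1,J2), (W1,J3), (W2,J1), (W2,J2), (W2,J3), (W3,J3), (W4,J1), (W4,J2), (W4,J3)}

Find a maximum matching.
Matching: {(W1,J2), (W3,J3), (W4,J1)}

Maximum matching (size 3):
  W1 → J2
  W3 → J3
  W4 → J1

Each worker is assigned to at most one job, and each job to at most one worker.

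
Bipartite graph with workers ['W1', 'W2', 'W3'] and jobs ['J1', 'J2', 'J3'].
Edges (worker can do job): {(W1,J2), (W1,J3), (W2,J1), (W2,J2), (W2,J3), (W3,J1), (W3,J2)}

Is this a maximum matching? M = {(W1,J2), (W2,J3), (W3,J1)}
Yes, size 3 is maximum

Proposed matching has size 3.
Maximum matching size for this graph: 3.

This is a maximum matching.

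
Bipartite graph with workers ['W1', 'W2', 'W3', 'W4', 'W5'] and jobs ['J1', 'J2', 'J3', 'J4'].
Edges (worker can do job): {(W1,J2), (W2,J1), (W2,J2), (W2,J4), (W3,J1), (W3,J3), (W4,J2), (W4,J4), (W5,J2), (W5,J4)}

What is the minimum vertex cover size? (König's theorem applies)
Minimum vertex cover size = 4

By König's theorem: in bipartite graphs,
min vertex cover = max matching = 4

Maximum matching has size 4, so minimum vertex cover also has size 4.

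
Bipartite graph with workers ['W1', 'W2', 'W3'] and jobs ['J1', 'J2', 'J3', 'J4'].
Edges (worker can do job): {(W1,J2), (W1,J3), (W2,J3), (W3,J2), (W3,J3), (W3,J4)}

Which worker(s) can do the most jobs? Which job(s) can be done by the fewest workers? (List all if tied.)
Most versatile: W3 (3 jobs); Least covered: J1 (0 workers)

Worker degrees (jobs they can do): W1:2, W2:1, W3:3
Job degrees (workers who can do it): J1:0, J2:2, J3:3, J4:1

Maximum worker degree is 3, achieved by: W3
Minimum job degree is 0, achieved by: J1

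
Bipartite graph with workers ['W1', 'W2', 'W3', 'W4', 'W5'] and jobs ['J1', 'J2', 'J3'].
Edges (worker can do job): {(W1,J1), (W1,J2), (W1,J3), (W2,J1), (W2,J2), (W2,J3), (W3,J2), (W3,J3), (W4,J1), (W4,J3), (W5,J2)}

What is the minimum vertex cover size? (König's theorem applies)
Minimum vertex cover size = 3

By König's theorem: in bipartite graphs,
min vertex cover = max matching = 3

Maximum matching has size 3, so minimum vertex cover also has size 3.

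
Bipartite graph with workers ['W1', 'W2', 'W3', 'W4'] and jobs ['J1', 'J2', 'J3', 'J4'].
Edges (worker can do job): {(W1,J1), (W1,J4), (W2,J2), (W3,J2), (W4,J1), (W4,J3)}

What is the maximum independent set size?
Maximum independent set = 5

By König's theorem:
- Min vertex cover = Max matching = 3
- Max independent set = Total vertices - Min vertex cover
- Max independent set = 8 - 3 = 5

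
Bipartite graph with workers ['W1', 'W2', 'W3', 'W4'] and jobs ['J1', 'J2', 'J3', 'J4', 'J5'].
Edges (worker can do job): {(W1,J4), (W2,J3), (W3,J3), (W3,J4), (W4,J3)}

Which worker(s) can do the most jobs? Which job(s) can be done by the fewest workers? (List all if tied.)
Most versatile: W3 (2 jobs); Least covered: J1, J2, J5 (0 workers)

Worker degrees (jobs they can do): W1:1, W2:1, W3:2, W4:1
Job degrees (workers who can do it): J1:0, J2:0, J3:3, J4:2, J5:0

Maximum worker degree is 2, achieved by: W3
Minimum job degree is 0, achieved by: J1, J2, J5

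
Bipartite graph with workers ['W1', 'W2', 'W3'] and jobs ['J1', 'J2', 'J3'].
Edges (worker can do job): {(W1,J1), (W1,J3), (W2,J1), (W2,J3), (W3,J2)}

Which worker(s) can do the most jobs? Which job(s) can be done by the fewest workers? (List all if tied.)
Most versatile: W1, W2 (2 jobs); Least covered: J2 (1 workers)

Worker degrees (jobs they can do): W1:2, W2:2, W3:1
Job degrees (workers who can do it): J1:2, J2:1, J3:2

Maximum worker degree is 2, achieved by: W1, W2
Minimum job degree is 1, achieved by: J2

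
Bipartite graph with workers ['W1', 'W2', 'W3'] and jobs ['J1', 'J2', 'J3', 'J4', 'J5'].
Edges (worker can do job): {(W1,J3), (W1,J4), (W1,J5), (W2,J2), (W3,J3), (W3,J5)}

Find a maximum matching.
Matching: {(W1,J3), (W2,J2), (W3,J5)}

Maximum matching (size 3):
  W1 → J3
  W2 → J2
  W3 → J5

Each worker is assigned to at most one job, and each job to at most one worker.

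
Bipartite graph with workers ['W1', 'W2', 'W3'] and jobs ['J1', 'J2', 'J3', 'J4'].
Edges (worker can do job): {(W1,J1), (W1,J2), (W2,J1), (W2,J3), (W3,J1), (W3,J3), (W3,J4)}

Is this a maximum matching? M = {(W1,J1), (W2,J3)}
No, size 2 is not maximum

Proposed matching has size 2.
Maximum matching size for this graph: 3.

This is NOT maximum - can be improved to size 3.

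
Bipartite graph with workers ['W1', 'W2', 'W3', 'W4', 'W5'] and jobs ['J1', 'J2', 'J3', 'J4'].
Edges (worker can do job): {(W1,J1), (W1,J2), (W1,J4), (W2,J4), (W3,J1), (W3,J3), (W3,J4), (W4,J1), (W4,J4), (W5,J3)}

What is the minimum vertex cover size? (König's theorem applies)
Minimum vertex cover size = 4

By König's theorem: in bipartite graphs,
min vertex cover = max matching = 4

Maximum matching has size 4, so minimum vertex cover also has size 4.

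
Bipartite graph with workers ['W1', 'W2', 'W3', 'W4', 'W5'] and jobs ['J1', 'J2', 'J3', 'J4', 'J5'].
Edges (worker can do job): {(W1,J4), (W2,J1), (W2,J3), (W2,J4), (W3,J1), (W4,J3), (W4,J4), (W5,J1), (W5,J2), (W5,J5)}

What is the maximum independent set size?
Maximum independent set = 6

By König's theorem:
- Min vertex cover = Max matching = 4
- Max independent set = Total vertices - Min vertex cover
- Max independent set = 10 - 4 = 6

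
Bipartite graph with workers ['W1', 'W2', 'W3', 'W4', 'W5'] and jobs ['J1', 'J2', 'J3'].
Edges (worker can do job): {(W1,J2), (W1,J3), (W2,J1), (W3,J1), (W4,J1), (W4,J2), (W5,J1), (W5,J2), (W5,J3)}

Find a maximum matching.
Matching: {(W1,J3), (W3,J1), (W5,J2)}

Maximum matching (size 3):
  W1 → J3
  W3 → J1
  W5 → J2

Each worker is assigned to at most one job, and each job to at most one worker.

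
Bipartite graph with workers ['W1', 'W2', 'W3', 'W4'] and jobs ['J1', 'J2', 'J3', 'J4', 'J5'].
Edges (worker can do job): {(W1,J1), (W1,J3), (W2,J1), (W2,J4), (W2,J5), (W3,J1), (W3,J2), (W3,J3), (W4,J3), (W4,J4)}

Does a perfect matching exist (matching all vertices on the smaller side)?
Yes, perfect matching exists (size 4)

Perfect matching: {(W1,J3), (W2,J1), (W3,J2), (W4,J4)}
All 4 vertices on the smaller side are matched.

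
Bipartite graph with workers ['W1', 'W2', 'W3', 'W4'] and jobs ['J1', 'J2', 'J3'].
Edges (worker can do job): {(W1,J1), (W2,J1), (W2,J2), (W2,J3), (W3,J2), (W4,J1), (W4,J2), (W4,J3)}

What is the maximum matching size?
Maximum matching size = 3

Maximum matching: {(W1,J1), (W3,J2), (W4,J3)}
Size: 3

This assigns 3 workers to 3 distinct jobs.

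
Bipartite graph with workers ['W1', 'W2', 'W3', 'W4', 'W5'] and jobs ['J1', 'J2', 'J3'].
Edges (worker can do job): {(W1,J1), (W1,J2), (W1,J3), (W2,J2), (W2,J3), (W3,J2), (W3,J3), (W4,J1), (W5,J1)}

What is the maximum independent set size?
Maximum independent set = 5

By König's theorem:
- Min vertex cover = Max matching = 3
- Max independent set = Total vertices - Min vertex cover
- Max independent set = 8 - 3 = 5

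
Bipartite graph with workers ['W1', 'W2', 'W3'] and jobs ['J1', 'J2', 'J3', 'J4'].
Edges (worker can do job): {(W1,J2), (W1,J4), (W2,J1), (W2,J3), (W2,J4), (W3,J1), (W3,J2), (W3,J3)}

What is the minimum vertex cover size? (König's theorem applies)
Minimum vertex cover size = 3

By König's theorem: in bipartite graphs,
min vertex cover = max matching = 3

Maximum matching has size 3, so minimum vertex cover also has size 3.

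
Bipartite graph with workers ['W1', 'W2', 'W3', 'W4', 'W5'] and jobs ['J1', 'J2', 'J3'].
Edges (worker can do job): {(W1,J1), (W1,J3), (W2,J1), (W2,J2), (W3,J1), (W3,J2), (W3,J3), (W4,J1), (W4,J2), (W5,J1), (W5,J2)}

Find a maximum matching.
Matching: {(W1,J3), (W3,J1), (W5,J2)}

Maximum matching (size 3):
  W1 → J3
  W3 → J1
  W5 → J2

Each worker is assigned to at most one job, and each job to at most one worker.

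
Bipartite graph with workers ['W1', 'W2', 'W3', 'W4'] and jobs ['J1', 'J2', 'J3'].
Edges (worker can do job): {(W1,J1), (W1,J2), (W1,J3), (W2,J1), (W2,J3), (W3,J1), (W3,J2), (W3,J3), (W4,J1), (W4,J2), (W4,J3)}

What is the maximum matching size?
Maximum matching size = 3

Maximum matching: {(W1,J3), (W3,J1), (W4,J2)}
Size: 3

This assigns 3 workers to 3 distinct jobs.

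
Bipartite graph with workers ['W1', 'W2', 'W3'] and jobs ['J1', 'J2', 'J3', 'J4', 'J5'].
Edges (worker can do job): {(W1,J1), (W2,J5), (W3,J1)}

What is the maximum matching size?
Maximum matching size = 2

Maximum matching: {(W2,J5), (W3,J1)}
Size: 2

This assigns 2 workers to 2 distinct jobs.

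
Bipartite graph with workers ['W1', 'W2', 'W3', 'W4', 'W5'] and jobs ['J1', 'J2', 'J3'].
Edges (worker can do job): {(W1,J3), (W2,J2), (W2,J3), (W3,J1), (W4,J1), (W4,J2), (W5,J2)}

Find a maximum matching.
Matching: {(W1,J3), (W3,J1), (W5,J2)}

Maximum matching (size 3):
  W1 → J3
  W3 → J1
  W5 → J2

Each worker is assigned to at most one job, and each job to at most one worker.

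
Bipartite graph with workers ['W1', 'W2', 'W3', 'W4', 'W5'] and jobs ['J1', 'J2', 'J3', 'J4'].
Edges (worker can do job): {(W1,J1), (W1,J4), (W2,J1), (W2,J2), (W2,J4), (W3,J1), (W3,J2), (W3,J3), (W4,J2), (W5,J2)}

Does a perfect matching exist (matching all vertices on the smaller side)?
Yes, perfect matching exists (size 4)

Perfect matching: {(W1,J1), (W2,J4), (W3,J3), (W5,J2)}
All 4 vertices on the smaller side are matched.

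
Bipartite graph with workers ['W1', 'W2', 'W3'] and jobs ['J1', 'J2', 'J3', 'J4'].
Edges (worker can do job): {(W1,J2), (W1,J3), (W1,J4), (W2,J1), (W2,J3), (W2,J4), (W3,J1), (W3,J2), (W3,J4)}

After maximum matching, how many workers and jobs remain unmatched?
Unmatched: 0 workers, 1 jobs

Maximum matching size: 3
Workers: 3 total, 3 matched, 0 unmatched
Jobs: 4 total, 3 matched, 1 unmatched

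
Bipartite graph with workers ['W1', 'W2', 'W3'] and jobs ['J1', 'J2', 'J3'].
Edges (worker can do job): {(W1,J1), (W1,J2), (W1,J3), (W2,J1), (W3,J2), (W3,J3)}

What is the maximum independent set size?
Maximum independent set = 3

By König's theorem:
- Min vertex cover = Max matching = 3
- Max independent set = Total vertices - Min vertex cover
- Max independent set = 6 - 3 = 3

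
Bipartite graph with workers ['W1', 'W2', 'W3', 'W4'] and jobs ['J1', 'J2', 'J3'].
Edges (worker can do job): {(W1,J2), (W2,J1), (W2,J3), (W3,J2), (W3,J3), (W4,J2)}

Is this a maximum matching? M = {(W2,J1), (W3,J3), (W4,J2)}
Yes, size 3 is maximum

Proposed matching has size 3.
Maximum matching size for this graph: 3.

This is a maximum matching.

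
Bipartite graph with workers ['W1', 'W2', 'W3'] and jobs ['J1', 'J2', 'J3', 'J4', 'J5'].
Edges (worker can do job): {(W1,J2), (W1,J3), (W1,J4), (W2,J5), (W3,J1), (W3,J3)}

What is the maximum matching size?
Maximum matching size = 3

Maximum matching: {(W1,J2), (W2,J5), (W3,J3)}
Size: 3

This assigns 3 workers to 3 distinct jobs.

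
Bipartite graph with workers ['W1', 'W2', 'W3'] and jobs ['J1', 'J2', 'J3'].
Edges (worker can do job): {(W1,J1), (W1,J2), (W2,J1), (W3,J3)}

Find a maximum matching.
Matching: {(W1,J2), (W2,J1), (W3,J3)}

Maximum matching (size 3):
  W1 → J2
  W2 → J1
  W3 → J3

Each worker is assigned to at most one job, and each job to at most one worker.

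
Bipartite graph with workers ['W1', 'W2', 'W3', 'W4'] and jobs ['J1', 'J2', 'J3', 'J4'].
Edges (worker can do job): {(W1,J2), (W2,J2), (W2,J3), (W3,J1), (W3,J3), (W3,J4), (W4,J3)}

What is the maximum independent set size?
Maximum independent set = 5

By König's theorem:
- Min vertex cover = Max matching = 3
- Max independent set = Total vertices - Min vertex cover
- Max independent set = 8 - 3 = 5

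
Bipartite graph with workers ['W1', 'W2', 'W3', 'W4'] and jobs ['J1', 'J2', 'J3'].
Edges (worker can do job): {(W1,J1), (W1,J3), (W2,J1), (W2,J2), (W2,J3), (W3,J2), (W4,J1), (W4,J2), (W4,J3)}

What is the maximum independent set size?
Maximum independent set = 4

By König's theorem:
- Min vertex cover = Max matching = 3
- Max independent set = Total vertices - Min vertex cover
- Max independent set = 7 - 3 = 4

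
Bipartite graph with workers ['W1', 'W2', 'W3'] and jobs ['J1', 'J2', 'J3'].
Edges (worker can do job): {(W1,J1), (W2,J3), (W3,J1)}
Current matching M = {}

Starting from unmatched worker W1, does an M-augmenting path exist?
Yes: W1 → J1

An M-augmenting path alternates non-matching / matching edges, starting and ending at unmatched vertices.
Path: W1 → J1
(J1 is unmatched in M, so the path is augmenting.)
Flipping edges along this path would increase |M| from 0 to 1.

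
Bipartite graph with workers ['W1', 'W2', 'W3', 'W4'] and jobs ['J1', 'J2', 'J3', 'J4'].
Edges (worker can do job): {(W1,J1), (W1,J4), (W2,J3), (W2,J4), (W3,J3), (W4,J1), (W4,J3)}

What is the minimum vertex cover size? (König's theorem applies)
Minimum vertex cover size = 3

By König's theorem: in bipartite graphs,
min vertex cover = max matching = 3

Maximum matching has size 3, so minimum vertex cover also has size 3.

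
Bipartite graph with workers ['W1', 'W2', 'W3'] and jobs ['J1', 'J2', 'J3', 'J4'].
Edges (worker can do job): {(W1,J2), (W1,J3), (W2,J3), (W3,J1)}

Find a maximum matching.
Matching: {(W1,J2), (W2,J3), (W3,J1)}

Maximum matching (size 3):
  W1 → J2
  W2 → J3
  W3 → J1

Each worker is assigned to at most one job, and each job to at most one worker.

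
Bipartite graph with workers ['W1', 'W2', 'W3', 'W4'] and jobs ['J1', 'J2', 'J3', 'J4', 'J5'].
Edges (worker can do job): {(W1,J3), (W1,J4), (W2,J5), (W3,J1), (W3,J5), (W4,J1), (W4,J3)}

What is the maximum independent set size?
Maximum independent set = 5

By König's theorem:
- Min vertex cover = Max matching = 4
- Max independent set = Total vertices - Min vertex cover
- Max independent set = 9 - 4 = 5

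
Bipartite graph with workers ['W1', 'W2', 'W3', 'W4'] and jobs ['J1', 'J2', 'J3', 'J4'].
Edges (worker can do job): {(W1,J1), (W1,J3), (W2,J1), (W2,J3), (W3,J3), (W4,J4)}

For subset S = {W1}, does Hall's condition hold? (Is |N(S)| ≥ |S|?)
Yes: |N(S)| = 2, |S| = 1

Subset S = {W1}
Neighbors N(S) = {J1, J3}

|N(S)| = 2, |S| = 1
Hall's condition: |N(S)| ≥ |S| is satisfied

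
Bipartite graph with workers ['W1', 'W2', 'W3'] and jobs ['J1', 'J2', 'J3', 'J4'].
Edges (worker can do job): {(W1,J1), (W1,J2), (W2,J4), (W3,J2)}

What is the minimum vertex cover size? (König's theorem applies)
Minimum vertex cover size = 3

By König's theorem: in bipartite graphs,
min vertex cover = max matching = 3

Maximum matching has size 3, so minimum vertex cover also has size 3.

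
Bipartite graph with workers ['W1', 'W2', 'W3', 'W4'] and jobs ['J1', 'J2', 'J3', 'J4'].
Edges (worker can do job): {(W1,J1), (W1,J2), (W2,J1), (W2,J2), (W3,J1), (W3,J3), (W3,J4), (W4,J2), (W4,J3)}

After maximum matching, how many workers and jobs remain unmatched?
Unmatched: 0 workers, 0 jobs

Maximum matching size: 4
Workers: 4 total, 4 matched, 0 unmatched
Jobs: 4 total, 4 matched, 0 unmatched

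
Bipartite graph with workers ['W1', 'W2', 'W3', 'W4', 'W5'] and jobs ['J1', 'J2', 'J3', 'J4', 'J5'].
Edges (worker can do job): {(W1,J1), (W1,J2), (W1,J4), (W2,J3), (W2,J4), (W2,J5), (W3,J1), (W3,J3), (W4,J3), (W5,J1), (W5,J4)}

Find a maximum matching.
Matching: {(W1,J2), (W2,J5), (W3,J1), (W4,J3), (W5,J4)}

Maximum matching (size 5):
  W1 → J2
  W2 → J5
  W3 → J1
  W4 → J3
  W5 → J4

Each worker is assigned to at most one job, and each job to at most one worker.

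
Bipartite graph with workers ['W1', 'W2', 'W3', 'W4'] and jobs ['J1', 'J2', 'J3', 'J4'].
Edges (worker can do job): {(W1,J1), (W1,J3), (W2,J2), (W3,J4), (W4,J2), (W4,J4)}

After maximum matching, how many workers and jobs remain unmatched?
Unmatched: 1 workers, 1 jobs

Maximum matching size: 3
Workers: 4 total, 3 matched, 1 unmatched
Jobs: 4 total, 3 matched, 1 unmatched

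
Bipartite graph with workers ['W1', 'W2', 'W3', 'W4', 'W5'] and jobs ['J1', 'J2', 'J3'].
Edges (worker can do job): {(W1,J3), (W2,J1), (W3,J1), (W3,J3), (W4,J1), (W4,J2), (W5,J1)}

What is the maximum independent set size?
Maximum independent set = 5

By König's theorem:
- Min vertex cover = Max matching = 3
- Max independent set = Total vertices - Min vertex cover
- Max independent set = 8 - 3 = 5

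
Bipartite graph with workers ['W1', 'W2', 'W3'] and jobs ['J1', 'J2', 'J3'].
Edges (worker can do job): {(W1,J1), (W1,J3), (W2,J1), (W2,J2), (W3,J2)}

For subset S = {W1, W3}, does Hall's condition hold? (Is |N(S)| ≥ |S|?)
Yes: |N(S)| = 3, |S| = 2

Subset S = {W1, W3}
Neighbors N(S) = {J1, J2, J3}

|N(S)| = 3, |S| = 2
Hall's condition: |N(S)| ≥ |S| is satisfied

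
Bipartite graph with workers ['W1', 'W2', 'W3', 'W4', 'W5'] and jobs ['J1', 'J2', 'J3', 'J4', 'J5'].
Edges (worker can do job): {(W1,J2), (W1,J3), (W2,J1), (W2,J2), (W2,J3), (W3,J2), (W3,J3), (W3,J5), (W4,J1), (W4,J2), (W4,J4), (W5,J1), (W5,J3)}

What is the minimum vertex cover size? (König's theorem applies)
Minimum vertex cover size = 5

By König's theorem: in bipartite graphs,
min vertex cover = max matching = 5

Maximum matching has size 5, so minimum vertex cover also has size 5.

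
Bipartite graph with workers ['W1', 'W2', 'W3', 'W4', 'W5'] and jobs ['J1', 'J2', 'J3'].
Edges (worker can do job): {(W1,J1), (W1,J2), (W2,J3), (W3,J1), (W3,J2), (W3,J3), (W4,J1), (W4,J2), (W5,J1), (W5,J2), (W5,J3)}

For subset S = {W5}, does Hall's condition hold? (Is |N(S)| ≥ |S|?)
Yes: |N(S)| = 3, |S| = 1

Subset S = {W5}
Neighbors N(S) = {J1, J2, J3}

|N(S)| = 3, |S| = 1
Hall's condition: |N(S)| ≥ |S| is satisfied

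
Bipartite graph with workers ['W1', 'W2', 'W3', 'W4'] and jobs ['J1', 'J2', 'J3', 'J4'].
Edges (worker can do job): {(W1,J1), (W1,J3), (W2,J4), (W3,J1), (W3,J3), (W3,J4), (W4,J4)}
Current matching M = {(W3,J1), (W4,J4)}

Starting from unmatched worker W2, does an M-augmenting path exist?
No augmenting path from W2

Alternating search from W2 reaches jobs: {J4}.
Every reachable job is already matched in M, and following those matched edges back to workers exposes no further unvisited jobs.
No M-augmenting path from W2 exists.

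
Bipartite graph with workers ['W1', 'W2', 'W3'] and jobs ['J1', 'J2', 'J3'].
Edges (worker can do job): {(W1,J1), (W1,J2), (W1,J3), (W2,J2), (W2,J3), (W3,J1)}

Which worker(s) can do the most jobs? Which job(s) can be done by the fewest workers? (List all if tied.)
Most versatile: W1 (3 jobs); Least covered: J1, J2, J3 (2 workers)

Worker degrees (jobs they can do): W1:3, W2:2, W3:1
Job degrees (workers who can do it): J1:2, J2:2, J3:2

Maximum worker degree is 3, achieved by: W1
Minimum job degree is 2, achieved by: J1, J2, J3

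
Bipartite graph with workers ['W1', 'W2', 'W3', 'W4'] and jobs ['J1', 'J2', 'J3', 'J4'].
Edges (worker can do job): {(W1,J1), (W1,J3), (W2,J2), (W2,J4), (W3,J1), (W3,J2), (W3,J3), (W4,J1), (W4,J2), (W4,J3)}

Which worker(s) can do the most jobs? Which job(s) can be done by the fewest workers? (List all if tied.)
Most versatile: W3, W4 (3 jobs); Least covered: J4 (1 workers)

Worker degrees (jobs they can do): W1:2, W2:2, W3:3, W4:3
Job degrees (workers who can do it): J1:3, J2:3, J3:3, J4:1

Maximum worker degree is 3, achieved by: W3, W4
Minimum job degree is 1, achieved by: J4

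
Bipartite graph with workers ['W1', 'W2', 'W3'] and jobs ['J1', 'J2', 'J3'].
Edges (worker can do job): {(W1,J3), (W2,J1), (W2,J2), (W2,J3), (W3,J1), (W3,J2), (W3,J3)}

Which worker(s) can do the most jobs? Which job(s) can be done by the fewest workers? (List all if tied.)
Most versatile: W2, W3 (3 jobs); Least covered: J1, J2 (2 workers)

Worker degrees (jobs they can do): W1:1, W2:3, W3:3
Job degrees (workers who can do it): J1:2, J2:2, J3:3

Maximum worker degree is 3, achieved by: W2, W3
Minimum job degree is 2, achieved by: J1, J2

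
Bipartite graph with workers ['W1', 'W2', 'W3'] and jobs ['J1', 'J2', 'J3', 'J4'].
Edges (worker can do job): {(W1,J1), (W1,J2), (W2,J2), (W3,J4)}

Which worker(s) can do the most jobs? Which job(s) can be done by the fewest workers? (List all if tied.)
Most versatile: W1 (2 jobs); Least covered: J3 (0 workers)

Worker degrees (jobs they can do): W1:2, W2:1, W3:1
Job degrees (workers who can do it): J1:1, J2:2, J3:0, J4:1

Maximum worker degree is 2, achieved by: W1
Minimum job degree is 0, achieved by: J3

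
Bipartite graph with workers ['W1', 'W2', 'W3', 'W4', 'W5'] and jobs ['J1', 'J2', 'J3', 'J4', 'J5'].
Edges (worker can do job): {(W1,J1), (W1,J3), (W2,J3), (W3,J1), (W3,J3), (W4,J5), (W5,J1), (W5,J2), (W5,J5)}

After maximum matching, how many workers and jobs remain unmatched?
Unmatched: 1 workers, 1 jobs

Maximum matching size: 4
Workers: 5 total, 4 matched, 1 unmatched
Jobs: 5 total, 4 matched, 1 unmatched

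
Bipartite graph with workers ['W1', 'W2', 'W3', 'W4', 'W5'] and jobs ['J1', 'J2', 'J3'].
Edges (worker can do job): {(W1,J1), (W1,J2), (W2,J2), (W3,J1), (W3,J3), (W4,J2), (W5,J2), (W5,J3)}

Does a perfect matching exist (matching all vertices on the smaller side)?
Yes, perfect matching exists (size 3)

Perfect matching: {(W3,J1), (W4,J2), (W5,J3)}
All 3 vertices on the smaller side are matched.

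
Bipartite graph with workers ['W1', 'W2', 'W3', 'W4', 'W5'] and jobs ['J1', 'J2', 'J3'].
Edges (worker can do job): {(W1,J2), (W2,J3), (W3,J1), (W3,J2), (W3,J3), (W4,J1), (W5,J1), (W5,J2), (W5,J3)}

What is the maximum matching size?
Maximum matching size = 3

Maximum matching: {(W2,J3), (W3,J1), (W5,J2)}
Size: 3

This assigns 3 workers to 3 distinct jobs.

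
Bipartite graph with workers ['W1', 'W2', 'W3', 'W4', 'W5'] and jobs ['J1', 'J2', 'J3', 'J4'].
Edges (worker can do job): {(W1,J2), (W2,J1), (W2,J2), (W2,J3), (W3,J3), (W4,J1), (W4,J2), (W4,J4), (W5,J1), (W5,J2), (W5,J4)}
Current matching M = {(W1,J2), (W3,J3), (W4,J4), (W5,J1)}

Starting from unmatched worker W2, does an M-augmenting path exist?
No augmenting path from W2

Alternating search from W2 reaches jobs: {J1, J2, J3, J4}.
Every reachable job is already matched in M, and following those matched edges back to workers exposes no further unvisited jobs.
No M-augmenting path from W2 exists.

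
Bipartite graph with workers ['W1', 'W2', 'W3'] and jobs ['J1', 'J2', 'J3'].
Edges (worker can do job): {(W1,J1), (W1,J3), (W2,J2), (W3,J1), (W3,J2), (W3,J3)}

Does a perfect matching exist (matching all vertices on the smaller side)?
Yes, perfect matching exists (size 3)

Perfect matching: {(W1,J1), (W2,J2), (W3,J3)}
All 3 vertices on the smaller side are matched.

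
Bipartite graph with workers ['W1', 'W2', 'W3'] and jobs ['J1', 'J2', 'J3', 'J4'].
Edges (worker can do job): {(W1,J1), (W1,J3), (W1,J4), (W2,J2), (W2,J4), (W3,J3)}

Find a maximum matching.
Matching: {(W1,J1), (W2,J4), (W3,J3)}

Maximum matching (size 3):
  W1 → J1
  W2 → J4
  W3 → J3

Each worker is assigned to at most one job, and each job to at most one worker.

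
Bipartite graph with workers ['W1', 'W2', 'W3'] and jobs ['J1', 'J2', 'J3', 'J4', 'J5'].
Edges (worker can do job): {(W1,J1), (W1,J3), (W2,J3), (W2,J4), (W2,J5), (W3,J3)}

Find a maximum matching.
Matching: {(W1,J1), (W2,J4), (W3,J3)}

Maximum matching (size 3):
  W1 → J1
  W2 → J4
  W3 → J3

Each worker is assigned to at most one job, and each job to at most one worker.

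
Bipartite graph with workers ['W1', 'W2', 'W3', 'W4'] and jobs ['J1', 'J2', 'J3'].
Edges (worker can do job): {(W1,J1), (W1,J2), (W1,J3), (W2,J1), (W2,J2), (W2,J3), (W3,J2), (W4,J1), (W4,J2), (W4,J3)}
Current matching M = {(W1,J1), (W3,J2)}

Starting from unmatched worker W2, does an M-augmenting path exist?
Yes: W2 → J3

An M-augmenting path alternates non-matching / matching edges, starting and ending at unmatched vertices.
Path: W2 → J3
(J3 is unmatched in M, so the path is augmenting.)
Flipping edges along this path would increase |M| from 2 to 3.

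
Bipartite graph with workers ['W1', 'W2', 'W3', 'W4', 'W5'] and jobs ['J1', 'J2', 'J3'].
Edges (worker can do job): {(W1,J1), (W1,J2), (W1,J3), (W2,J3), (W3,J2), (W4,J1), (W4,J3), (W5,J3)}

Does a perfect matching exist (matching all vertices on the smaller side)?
Yes, perfect matching exists (size 3)

Perfect matching: {(W3,J2), (W4,J1), (W5,J3)}
All 3 vertices on the smaller side are matched.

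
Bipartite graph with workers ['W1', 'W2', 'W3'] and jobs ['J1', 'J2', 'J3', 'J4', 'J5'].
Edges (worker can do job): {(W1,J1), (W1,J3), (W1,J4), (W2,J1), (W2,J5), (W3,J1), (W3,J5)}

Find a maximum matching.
Matching: {(W1,J3), (W2,J5), (W3,J1)}

Maximum matching (size 3):
  W1 → J3
  W2 → J5
  W3 → J1

Each worker is assigned to at most one job, and each job to at most one worker.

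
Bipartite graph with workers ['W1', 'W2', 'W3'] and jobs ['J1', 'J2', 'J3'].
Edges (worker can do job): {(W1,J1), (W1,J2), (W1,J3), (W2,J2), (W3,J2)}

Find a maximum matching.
Matching: {(W1,J1), (W3,J2)}

Maximum matching (size 2):
  W1 → J1
  W3 → J2

Each worker is assigned to at most one job, and each job to at most one worker.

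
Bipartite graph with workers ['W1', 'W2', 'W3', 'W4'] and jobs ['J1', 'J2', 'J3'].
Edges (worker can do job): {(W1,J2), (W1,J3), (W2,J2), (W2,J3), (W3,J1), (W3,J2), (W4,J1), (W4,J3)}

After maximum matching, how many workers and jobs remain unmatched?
Unmatched: 1 workers, 0 jobs

Maximum matching size: 3
Workers: 4 total, 3 matched, 1 unmatched
Jobs: 3 total, 3 matched, 0 unmatched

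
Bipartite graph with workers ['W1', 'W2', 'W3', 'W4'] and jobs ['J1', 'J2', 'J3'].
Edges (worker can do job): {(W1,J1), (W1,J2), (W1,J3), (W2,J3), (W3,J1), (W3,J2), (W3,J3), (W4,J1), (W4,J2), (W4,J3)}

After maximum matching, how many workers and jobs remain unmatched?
Unmatched: 1 workers, 0 jobs

Maximum matching size: 3
Workers: 4 total, 3 matched, 1 unmatched
Jobs: 3 total, 3 matched, 0 unmatched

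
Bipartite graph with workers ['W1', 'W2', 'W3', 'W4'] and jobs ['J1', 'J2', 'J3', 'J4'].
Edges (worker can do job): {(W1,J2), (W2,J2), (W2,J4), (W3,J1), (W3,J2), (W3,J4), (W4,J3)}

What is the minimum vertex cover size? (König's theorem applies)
Minimum vertex cover size = 4

By König's theorem: in bipartite graphs,
min vertex cover = max matching = 4

Maximum matching has size 4, so minimum vertex cover also has size 4.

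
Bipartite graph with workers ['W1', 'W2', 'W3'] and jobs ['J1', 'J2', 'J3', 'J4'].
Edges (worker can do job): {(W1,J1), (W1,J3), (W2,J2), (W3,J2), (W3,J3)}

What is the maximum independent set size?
Maximum independent set = 4

By König's theorem:
- Min vertex cover = Max matching = 3
- Max independent set = Total vertices - Min vertex cover
- Max independent set = 7 - 3 = 4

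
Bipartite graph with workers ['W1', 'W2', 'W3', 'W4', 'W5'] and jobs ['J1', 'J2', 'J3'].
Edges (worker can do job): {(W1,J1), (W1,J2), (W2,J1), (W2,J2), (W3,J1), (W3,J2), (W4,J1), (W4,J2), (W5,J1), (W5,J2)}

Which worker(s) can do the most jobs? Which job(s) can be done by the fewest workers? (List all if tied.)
Most versatile: W1, W2, W3, W4, W5 (2 jobs); Least covered: J3 (0 workers)

Worker degrees (jobs they can do): W1:2, W2:2, W3:2, W4:2, W5:2
Job degrees (workers who can do it): J1:5, J2:5, J3:0

Maximum worker degree is 2, achieved by: W1, W2, W3, W4, W5
Minimum job degree is 0, achieved by: J3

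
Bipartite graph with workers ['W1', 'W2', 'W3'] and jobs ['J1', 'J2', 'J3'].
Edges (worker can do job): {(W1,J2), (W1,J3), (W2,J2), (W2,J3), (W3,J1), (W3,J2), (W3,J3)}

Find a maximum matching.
Matching: {(W1,J3), (W2,J2), (W3,J1)}

Maximum matching (size 3):
  W1 → J3
  W2 → J2
  W3 → J1

Each worker is assigned to at most one job, and each job to at most one worker.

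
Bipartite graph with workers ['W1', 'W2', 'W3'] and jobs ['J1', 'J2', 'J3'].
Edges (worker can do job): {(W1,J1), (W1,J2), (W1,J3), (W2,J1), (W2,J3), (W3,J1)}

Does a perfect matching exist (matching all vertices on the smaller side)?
Yes, perfect matching exists (size 3)

Perfect matching: {(W1,J2), (W2,J3), (W3,J1)}
All 3 vertices on the smaller side are matched.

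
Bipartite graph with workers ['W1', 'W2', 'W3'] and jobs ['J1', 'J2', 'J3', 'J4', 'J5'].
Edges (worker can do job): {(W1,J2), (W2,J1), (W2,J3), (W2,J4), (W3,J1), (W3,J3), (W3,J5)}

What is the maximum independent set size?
Maximum independent set = 5

By König's theorem:
- Min vertex cover = Max matching = 3
- Max independent set = Total vertices - Min vertex cover
- Max independent set = 8 - 3 = 5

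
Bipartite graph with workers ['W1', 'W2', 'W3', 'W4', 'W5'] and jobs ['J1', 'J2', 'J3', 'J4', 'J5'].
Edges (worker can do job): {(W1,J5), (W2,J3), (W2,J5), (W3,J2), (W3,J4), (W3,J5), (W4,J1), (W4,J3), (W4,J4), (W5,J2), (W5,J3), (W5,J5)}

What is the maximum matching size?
Maximum matching size = 5

Maximum matching: {(W1,J5), (W2,J3), (W3,J4), (W4,J1), (W5,J2)}
Size: 5

This assigns 5 workers to 5 distinct jobs.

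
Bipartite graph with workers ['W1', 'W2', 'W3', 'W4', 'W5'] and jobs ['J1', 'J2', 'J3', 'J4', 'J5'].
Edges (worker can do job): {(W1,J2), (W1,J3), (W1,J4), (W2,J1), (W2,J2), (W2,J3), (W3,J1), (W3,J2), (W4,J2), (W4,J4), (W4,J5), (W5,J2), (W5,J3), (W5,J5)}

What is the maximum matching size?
Maximum matching size = 5

Maximum matching: {(W1,J3), (W2,J1), (W3,J2), (W4,J4), (W5,J5)}
Size: 5

This assigns 5 workers to 5 distinct jobs.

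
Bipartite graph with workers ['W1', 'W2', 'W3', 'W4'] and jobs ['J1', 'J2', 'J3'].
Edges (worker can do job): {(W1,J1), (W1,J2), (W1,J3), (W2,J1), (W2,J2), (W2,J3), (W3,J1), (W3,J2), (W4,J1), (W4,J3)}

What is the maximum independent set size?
Maximum independent set = 4

By König's theorem:
- Min vertex cover = Max matching = 3
- Max independent set = Total vertices - Min vertex cover
- Max independent set = 7 - 3 = 4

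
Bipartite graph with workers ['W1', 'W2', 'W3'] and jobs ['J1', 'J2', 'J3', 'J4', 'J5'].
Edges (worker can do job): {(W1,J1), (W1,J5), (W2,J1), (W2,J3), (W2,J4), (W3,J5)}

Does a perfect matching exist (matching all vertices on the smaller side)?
Yes, perfect matching exists (size 3)

Perfect matching: {(W1,J1), (W2,J4), (W3,J5)}
All 3 vertices on the smaller side are matched.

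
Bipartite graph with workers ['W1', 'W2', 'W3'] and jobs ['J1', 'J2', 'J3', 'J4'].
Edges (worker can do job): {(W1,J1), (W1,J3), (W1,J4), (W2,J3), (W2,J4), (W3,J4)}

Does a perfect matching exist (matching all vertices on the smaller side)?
Yes, perfect matching exists (size 3)

Perfect matching: {(W1,J1), (W2,J3), (W3,J4)}
All 3 vertices on the smaller side are matched.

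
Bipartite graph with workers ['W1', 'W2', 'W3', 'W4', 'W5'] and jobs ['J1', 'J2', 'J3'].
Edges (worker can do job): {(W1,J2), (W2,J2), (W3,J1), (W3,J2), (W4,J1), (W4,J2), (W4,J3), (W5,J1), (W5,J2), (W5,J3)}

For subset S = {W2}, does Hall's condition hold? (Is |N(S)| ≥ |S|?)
Yes: |N(S)| = 1, |S| = 1

Subset S = {W2}
Neighbors N(S) = {J2}

|N(S)| = 1, |S| = 1
Hall's condition: |N(S)| ≥ |S| is satisfied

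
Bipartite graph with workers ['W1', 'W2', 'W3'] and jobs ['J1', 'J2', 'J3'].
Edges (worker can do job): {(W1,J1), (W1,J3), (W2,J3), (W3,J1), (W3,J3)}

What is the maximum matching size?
Maximum matching size = 2

Maximum matching: {(W1,J1), (W3,J3)}
Size: 2

This assigns 2 workers to 2 distinct jobs.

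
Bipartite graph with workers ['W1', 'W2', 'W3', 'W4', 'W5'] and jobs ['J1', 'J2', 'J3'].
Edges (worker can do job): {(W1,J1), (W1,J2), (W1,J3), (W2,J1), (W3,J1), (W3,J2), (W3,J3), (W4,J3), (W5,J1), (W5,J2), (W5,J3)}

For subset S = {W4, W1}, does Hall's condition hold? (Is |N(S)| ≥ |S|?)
Yes: |N(S)| = 3, |S| = 2

Subset S = {W4, W1}
Neighbors N(S) = {J1, J2, J3}

|N(S)| = 3, |S| = 2
Hall's condition: |N(S)| ≥ |S| is satisfied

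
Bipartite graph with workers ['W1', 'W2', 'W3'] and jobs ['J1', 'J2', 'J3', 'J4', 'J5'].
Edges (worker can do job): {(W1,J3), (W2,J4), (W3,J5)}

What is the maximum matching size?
Maximum matching size = 3

Maximum matching: {(W1,J3), (W2,J4), (W3,J5)}
Size: 3

This assigns 3 workers to 3 distinct jobs.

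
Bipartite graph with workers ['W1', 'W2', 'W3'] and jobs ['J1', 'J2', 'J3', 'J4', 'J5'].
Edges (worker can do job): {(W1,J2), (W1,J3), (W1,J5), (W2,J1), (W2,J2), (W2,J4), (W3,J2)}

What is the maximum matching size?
Maximum matching size = 3

Maximum matching: {(W1,J5), (W2,J1), (W3,J2)}
Size: 3

This assigns 3 workers to 3 distinct jobs.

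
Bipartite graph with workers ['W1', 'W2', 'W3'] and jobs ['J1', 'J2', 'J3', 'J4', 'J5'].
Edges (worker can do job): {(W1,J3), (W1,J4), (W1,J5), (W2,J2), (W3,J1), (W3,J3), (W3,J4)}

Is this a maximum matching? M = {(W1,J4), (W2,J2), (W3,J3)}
Yes, size 3 is maximum

Proposed matching has size 3.
Maximum matching size for this graph: 3.

This is a maximum matching.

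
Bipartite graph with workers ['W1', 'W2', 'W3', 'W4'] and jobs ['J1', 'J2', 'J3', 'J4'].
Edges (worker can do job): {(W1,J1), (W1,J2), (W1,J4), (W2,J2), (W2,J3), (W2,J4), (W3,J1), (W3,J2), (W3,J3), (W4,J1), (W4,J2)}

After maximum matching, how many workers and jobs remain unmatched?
Unmatched: 0 workers, 0 jobs

Maximum matching size: 4
Workers: 4 total, 4 matched, 0 unmatched
Jobs: 4 total, 4 matched, 0 unmatched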